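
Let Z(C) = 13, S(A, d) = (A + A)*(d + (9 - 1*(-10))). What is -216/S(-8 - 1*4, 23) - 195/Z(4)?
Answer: -207/14 ≈ -14.786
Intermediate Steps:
S(A, d) = 2*A*(19 + d) (S(A, d) = (2*A)*(d + (9 + 10)) = (2*A)*(d + 19) = (2*A)*(19 + d) = 2*A*(19 + d))
-216/S(-8 - 1*4, 23) - 195/Z(4) = -216*1/(2*(-8 - 1*4)*(19 + 23)) - 195/13 = -216*1/(84*(-8 - 4)) - 195*1/13 = -216/(2*(-12)*42) - 15 = -216/(-1008) - 15 = -216*(-1/1008) - 15 = 3/14 - 15 = -207/14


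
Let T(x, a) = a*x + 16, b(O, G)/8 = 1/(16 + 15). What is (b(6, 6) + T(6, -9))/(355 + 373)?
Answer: -45/868 ≈ -0.051843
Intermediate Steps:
b(O, G) = 8/31 (b(O, G) = 8/(16 + 15) = 8/31)
T(x, a) = 16 + a*x
(b(6, 6) + T(6, -9))/(355 + 373) = (8/31 + (16 - 9*6))/(355 + 373) = (8/31 + (16 - 54))/728 = (8/31 - 38)*(1/728) = -1170/31*1/728 = -45/868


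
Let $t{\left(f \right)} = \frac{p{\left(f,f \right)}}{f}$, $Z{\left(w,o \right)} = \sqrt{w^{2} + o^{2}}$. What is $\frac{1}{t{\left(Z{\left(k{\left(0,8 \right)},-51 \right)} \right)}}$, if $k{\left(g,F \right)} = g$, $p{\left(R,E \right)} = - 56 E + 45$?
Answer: $- \frac{17}{937} \approx -0.018143$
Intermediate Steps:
$p{\left(R,E \right)} = 45 - 56 E$
$Z{\left(w,o \right)} = \sqrt{o^{2} + w^{2}}$
$t{\left(f \right)} = \frac{45 - 56 f}{f}$
$\frac{1}{t{\left(Z{\left(k{\left(0,8 \right)},-51 \right)} \right)}} = \frac{1}{-56 + \frac{45}{\sqrt{\left(-51\right)^{2} + 0^{2}}}} = \frac{1}{-56 + \frac{45}{\sqrt{2601 + 0}}} = \frac{1}{-56 + \frac{45}{\sqrt{2601}}} = \frac{1}{-56 + \frac{45}{51}} = \frac{1}{-56 + 45 \cdot \frac{1}{51}} = \frac{1}{-56 + \frac{15}{17}} = \frac{1}{- \frac{937}{17}} = - \frac{17}{937}$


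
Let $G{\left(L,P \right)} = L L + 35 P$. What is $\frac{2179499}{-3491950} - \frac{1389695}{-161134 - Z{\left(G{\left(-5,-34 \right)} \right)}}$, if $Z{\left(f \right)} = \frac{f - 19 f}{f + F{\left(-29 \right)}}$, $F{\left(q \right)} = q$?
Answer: $\frac{127973839423203}{15994214003350} \approx 8.0013$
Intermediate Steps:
$G{\left(L,P \right)} = L^{2} + 35 P$
$Z{\left(f \right)} = - \frac{18 f}{-29 + f}$ ($Z{\left(f \right)} = \frac{f - 19 f}{f - 29} = \frac{\left(-18\right) f}{-29 + f} = - \frac{18 f}{-29 + f}$)
$\frac{2179499}{-3491950} - \frac{1389695}{-161134 - Z{\left(G{\left(-5,-34 \right)} \right)}} = \frac{2179499}{-3491950} - \frac{1389695}{-161134 - - \frac{18 \left(\left(-5\right)^{2} + 35 \left(-34\right)\right)}{-29 + \left(\left(-5\right)^{2} + 35 \left(-34\right)\right)}} = 2179499 \left(- \frac{1}{3491950}\right) - \frac{1389695}{-161134 - - \frac{18 \left(25 - 1190\right)}{-29 + \left(25 - 1190\right)}} = - \frac{311357}{498850} - \frac{1389695}{-161134 - \left(-18\right) \left(-1165\right) \frac{1}{-29 - 1165}} = - \frac{311357}{498850} - \frac{1389695}{-161134 - \left(-18\right) \left(-1165\right) \frac{1}{-1194}} = - \frac{311357}{498850} - \frac{1389695}{-161134 - \left(-18\right) \left(-1165\right) \left(- \frac{1}{1194}\right)} = - \frac{311357}{498850} - \frac{1389695}{-161134 - - \frac{3495}{199}} = - \frac{311357}{498850} - \frac{1389695}{-161134 + \frac{3495}{199}} = - \frac{311357}{498850} - \frac{1389695}{- \frac{32062171}{199}} = - \frac{311357}{498850} - - \frac{276549305}{32062171} = - \frac{311357}{498850} + \frac{276549305}{32062171} = \frac{127973839423203}{15994214003350}$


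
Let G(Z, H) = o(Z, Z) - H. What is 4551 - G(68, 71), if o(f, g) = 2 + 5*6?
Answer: 4590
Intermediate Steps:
o(f, g) = 32 (o(f, g) = 2 + 30 = 32)
G(Z, H) = 32 - H
4551 - G(68, 71) = 4551 - (32 - 1*71) = 4551 - (32 - 71) = 4551 - 1*(-39) = 4551 + 39 = 4590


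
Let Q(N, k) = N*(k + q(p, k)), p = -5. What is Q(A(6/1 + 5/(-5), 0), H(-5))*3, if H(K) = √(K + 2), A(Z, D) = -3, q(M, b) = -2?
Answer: 18 - 9*I*√3 ≈ 18.0 - 15.588*I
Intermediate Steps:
H(K) = √(2 + K)
Q(N, k) = N*(-2 + k) (Q(N, k) = N*(k - 2) = N*(-2 + k))
Q(A(6/1 + 5/(-5), 0), H(-5))*3 = -3*(-2 + √(2 - 5))*3 = -3*(-2 + √(-3))*3 = -3*(-2 + I*√3)*3 = (6 - 3*I*√3)*3 = 18 - 9*I*√3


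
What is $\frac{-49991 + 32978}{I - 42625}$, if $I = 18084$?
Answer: $\frac{17013}{24541} \approx 0.69325$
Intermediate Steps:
$\frac{-49991 + 32978}{I - 42625} = \frac{-49991 + 32978}{18084 - 42625} = - \frac{17013}{-24541} = \left(-17013\right) \left(- \frac{1}{24541}\right) = \frac{17013}{24541}$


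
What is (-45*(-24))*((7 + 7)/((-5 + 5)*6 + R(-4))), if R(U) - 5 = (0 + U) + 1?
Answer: 7560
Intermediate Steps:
R(U) = 6 + U (R(U) = 5 + ((0 + U) + 1) = 5 + (U + 1) = 5 + (1 + U) = 6 + U)
(-45*(-24))*((7 + 7)/((-5 + 5)*6 + R(-4))) = (-45*(-24))*((7 + 7)/((-5 + 5)*6 + (6 - 4))) = 1080*(14/(0*6 + 2)) = 1080*(14/(0 + 2)) = 1080*(14/2) = 1080*(14*(½)) = 1080*7 = 7560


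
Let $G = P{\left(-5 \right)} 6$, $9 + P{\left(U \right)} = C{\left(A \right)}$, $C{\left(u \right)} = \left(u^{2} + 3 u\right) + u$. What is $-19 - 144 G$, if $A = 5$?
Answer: $-31123$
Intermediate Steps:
$C{\left(u \right)} = u^{2} + 4 u$
$P{\left(U \right)} = 36$ ($P{\left(U \right)} = -9 + 5 \left(4 + 5\right) = -9 + 5 \cdot 9 = -9 + 45 = 36$)
$G = 216$ ($G = 36 \cdot 6 = 216$)
$-19 - 144 G = -19 - 31104 = -31123$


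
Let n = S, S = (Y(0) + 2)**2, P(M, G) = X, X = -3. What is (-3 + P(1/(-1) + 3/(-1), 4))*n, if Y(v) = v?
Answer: -24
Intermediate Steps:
P(M, G) = -3
S = 4 (S = (0 + 2)**2 = 2**2 = 4)
n = 4
(-3 + P(1/(-1) + 3/(-1), 4))*n = (-3 - 3)*4 = -6*4 = -24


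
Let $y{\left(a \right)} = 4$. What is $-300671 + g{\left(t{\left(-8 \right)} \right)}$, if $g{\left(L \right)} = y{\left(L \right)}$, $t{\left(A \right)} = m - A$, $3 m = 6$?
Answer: $-300667$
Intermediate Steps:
$m = 2$ ($m = \frac{1}{3} \cdot 6 = 2$)
$t{\left(A \right)} = 2 - A$
$g{\left(L \right)} = 4$
$-300671 + g{\left(t{\left(-8 \right)} \right)} = -300671 + 4 = -300667$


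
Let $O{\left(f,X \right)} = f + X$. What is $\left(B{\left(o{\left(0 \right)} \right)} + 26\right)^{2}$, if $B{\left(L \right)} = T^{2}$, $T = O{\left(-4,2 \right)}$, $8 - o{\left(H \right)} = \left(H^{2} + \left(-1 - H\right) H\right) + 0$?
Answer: $900$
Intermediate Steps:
$O{\left(f,X \right)} = X + f$
$o{\left(H \right)} = 8 - H^{2} - H \left(-1 - H\right)$ ($o{\left(H \right)} = 8 - \left(\left(H^{2} + \left(-1 - H\right) H\right) + 0\right) = 8 - \left(\left(H^{2} + H \left(-1 - H\right)\right) + 0\right) = 8 - \left(H^{2} + H \left(-1 - H\right)\right) = 8 - H^{2} - H \left(-1 - H\right)$)
$T = -2$ ($T = 2 - 4 = -2$)
$B{\left(L \right)} = 4$ ($B{\left(L \right)} = \left(-2\right)^{2} = 4$)
$\left(B{\left(o{\left(0 \right)} \right)} + 26\right)^{2} = \left(4 + 26\right)^{2} = 30^{2} = 900$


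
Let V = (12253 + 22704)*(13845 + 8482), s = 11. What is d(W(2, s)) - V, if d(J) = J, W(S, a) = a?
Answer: -780484928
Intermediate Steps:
V = 780484939 (V = 34957*22327 = 780484939)
d(W(2, s)) - V = 11 - 1*780484939 = 11 - 780484939 = -780484928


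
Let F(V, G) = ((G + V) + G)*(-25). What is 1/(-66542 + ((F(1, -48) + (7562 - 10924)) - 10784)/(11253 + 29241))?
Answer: -40494/2694563519 ≈ -1.5028e-5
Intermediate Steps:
F(V, G) = -50*G - 25*V (F(V, G) = (V + 2*G)*(-25) = -50*G - 25*V)
1/(-66542 + ((F(1, -48) + (7562 - 10924)) - 10784)/(11253 + 29241)) = 1/(-66542 + (((-50*(-48) - 25*1) + (7562 - 10924)) - 10784)/(11253 + 29241)) = 1/(-66542 + (((2400 - 25) - 3362) - 10784)/40494) = 1/(-66542 + ((2375 - 3362) - 10784)*(1/40494)) = 1/(-66542 + (-987 - 10784)*(1/40494)) = 1/(-66542 - 11771*1/40494) = 1/(-66542 - 11771/40494) = 1/(-2694563519/40494) = -40494/2694563519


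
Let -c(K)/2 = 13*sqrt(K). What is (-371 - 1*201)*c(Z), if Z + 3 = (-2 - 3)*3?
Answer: 44616*I*sqrt(2) ≈ 63097.0*I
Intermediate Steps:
Z = -18 (Z = -3 + (-2 - 3)*3 = -3 - 5*3 = -3 - 15 = -18)
c(K) = -26*sqrt(K)
(-371 - 1*201)*c(Z) = (-371 - 1*201)*(-78*I*sqrt(2)) = (-371 - 201)*(-78*I*sqrt(2)) = -(-44616)*I*sqrt(2) = 44616*I*sqrt(2)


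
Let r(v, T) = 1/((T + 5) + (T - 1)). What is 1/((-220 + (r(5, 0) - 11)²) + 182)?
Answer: 16/1241 ≈ 0.012893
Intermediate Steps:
r(v, T) = 1/(4 + 2*T) (r(v, T) = 1/((5 + T) + (-1 + T)) = 1/(4 + 2*T))
1/((-220 + (r(5, 0) - 11)²) + 182) = 1/((-220 + (1/(2*(2 + 0)) - 11)²) + 182) = 1/((-220 + ((½)/2 - 11)²) + 182) = 1/((-220 + ((½)*(½) - 11)²) + 182) = 1/((-220 + (¼ - 11)²) + 182) = 1/((-220 + (-43/4)²) + 182) = 1/((-220 + 1849/16) + 182) = 1/(-1671/16 + 182) = 1/(1241/16) = 16/1241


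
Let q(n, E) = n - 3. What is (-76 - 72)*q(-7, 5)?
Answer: 1480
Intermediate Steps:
q(n, E) = -3 + n
(-76 - 72)*q(-7, 5) = (-76 - 72)*(-3 - 7) = -148*(-10) = 1480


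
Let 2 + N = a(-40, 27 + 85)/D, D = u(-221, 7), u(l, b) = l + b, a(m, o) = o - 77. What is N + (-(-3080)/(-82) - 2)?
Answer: -366091/8774 ≈ -41.725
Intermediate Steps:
a(m, o) = -77 + o
u(l, b) = b + l
D = -214 (D = 7 - 221 = -214)
N = -463/214 (N = -2 + (-77 + (27 + 85))/(-214) = -2 + (-77 + 112)*(-1/214) = -2 + 35*(-1/214) = -2 - 35/214 = -463/214 ≈ -2.1636)
N + (-(-3080)/(-82) - 2) = -463/214 + (-(-3080)/(-82) - 2) = -463/214 + (-(-3080)*(-1)/82 - 2) = -463/214 + (-56*55/82 - 2) = -463/214 + (-1540/41 - 2) = -463/214 - 1622/41 = -366091/8774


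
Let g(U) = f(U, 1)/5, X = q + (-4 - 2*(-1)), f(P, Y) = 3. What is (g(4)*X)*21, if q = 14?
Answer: 756/5 ≈ 151.20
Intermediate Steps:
X = 12 (X = 14 + (-4 - 2*(-1)) = 14 + (-4 + 2) = 14 - 2 = 12)
g(U) = 3/5
(g(4)*X)*21 = ((3/5)*12)*21 = (36/5)*21 = 756/5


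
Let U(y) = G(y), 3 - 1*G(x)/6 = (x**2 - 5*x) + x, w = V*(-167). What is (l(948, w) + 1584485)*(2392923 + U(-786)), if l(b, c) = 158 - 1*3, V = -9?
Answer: -2111848143360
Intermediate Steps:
w = 1503 (w = -9*(-167) = 1503)
G(x) = 18 - 6*x**2 + 24*x (G(x) = 18 - 6*((x**2 - 5*x) + x) = 18 - 6*(x**2 - 4*x) = 18 + (-6*x**2 + 24*x) = 18 - 6*x**2 + 24*x)
l(b, c) = 155 (l(b, c) = 158 - 3 = 155)
U(y) = 18 - 6*y**2 + 24*y
(l(948, w) + 1584485)*(2392923 + U(-786)) = (155 + 1584485)*(2392923 + (18 - 6*(-786)**2 + 24*(-786))) = 1584640*(2392923 + (18 - 6*617796 - 18864)) = 1584640*(2392923 + (18 - 3706776 - 18864)) = 1584640*(2392923 - 3725622) = 1584640*(-1332699) = -2111848143360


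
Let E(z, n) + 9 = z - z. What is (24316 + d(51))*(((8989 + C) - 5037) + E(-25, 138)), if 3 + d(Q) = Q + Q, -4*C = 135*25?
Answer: 302672755/4 ≈ 7.5668e+7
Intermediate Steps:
E(z, n) = -9 (E(z, n) = -9 + (z - z) = -9 + 0 = -9)
C = -3375/4 (C = -135*25/4 = -¼*3375 = -3375/4 ≈ -843.75)
d(Q) = -3 + 2*Q (d(Q) = -3 + (Q + Q) = -3 + 2*Q)
(24316 + d(51))*(((8989 + C) - 5037) + E(-25, 138)) = (24316 + (-3 + 2*51))*(((8989 - 3375/4) - 5037) - 9) = (24316 + (-3 + 102))*((32581/4 - 5037) - 9) = (24316 + 99)*(12433/4 - 9) = 24415*(12397/4) = 302672755/4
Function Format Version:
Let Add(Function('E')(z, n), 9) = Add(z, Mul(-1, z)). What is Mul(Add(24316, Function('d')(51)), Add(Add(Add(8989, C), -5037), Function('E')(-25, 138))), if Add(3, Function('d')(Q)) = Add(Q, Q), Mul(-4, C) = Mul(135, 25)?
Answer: Rational(302672755, 4) ≈ 7.5668e+7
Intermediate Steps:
Function('E')(z, n) = -9 (Function('E')(z, n) = Add(-9, Add(z, Mul(-1, z))) = Add(-9, 0) = -9)
C = Rational(-3375, 4) (C = Mul(Rational(-1, 4), Mul(135, 25)) = Mul(Rational(-1, 4), 3375) = Rational(-3375, 4) ≈ -843.75)
Function('d')(Q) = Add(-3, Mul(2, Q)) (Function('d')(Q) = Add(-3, Add(Q, Q)) = Add(-3, Mul(2, Q)))
Mul(Add(24316, Function('d')(51)), Add(Add(Add(8989, C), -5037), Function('E')(-25, 138))) = Mul(Add(24316, Add(-3, Mul(2, 51))), Add(Add(Add(8989, Rational(-3375, 4)), -5037), -9)) = Mul(Add(24316, Add(-3, 102)), Add(Add(Rational(32581, 4), -5037), -9)) = Mul(Add(24316, 99), Add(Rational(12433, 4), -9)) = Mul(24415, Rational(12397, 4)) = Rational(302672755, 4)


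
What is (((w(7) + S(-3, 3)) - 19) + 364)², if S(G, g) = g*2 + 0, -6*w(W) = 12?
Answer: 121801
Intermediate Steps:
w(W) = -2 (w(W) = -⅙*12 = -2)
S(G, g) = 2*g (S(G, g) = 2*g + 0 = 2*g)
(((w(7) + S(-3, 3)) - 19) + 364)² = (((-2 + 2*3) - 19) + 364)² = (((-2 + 6) - 19) + 364)² = ((4 - 19) + 364)² = (-15 + 364)² = 349² = 121801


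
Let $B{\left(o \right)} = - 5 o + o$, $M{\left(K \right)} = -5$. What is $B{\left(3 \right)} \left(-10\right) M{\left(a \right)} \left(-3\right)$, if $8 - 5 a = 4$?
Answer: $1800$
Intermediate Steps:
$a = \frac{4}{5}$ ($a = \frac{8}{5} - \frac{4}{5} = \frac{4}{5} \approx 0.8$)
$B{\left(o \right)} = - 4 o$
$B{\left(3 \right)} \left(-10\right) M{\left(a \right)} \left(-3\right) = \left(-4\right) 3 \left(-10\right) \left(\left(-5\right) \left(-3\right)\right) = \left(-12\right) \left(-10\right) 15 = 120 \cdot 15 = 1800$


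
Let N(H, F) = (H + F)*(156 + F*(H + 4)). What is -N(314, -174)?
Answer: 7724640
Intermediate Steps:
N(H, F) = (156 + F*(4 + H))*(F + H) (N(H, F) = (F + H)*(156 + F*(4 + H)) = (156 + F*(4 + H))*(F + H))
-N(314, -174) = -(4*(-174)² + 156*(-174) + 156*314 - 174*314² + 314*(-174)² + 4*(-174)*314) = -(4*30276 - 27144 + 48984 - 174*98596 + 314*30276 - 218544) = -(121104 - 27144 + 48984 - 17155704 + 9506664 - 218544) = -1*(-7724640) = 7724640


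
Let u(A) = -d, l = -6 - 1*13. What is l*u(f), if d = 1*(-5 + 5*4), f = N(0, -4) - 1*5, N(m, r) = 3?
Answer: 285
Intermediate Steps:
f = -2 (f = 3 - 1*5 = 3 - 5 = -2)
l = -19 (l = -6 - 13 = -19)
d = 15 (d = 1*(-5 + 20) = 1*15 = 15)
u(A) = -15 (u(A) = -1*15 = -15)
l*u(f) = -19*(-15) = 285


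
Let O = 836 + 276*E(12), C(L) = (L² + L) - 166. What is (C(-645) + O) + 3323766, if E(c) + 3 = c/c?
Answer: 3739264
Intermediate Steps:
E(c) = -2 (E(c) = -3 + c/c = -3 + 1 = -2)
C(L) = -166 + L + L² (C(L) = (L + L²) - 166 = -166 + L + L²)
O = 284 (O = 836 + 276*(-2) = 836 - 552 = 284)
(C(-645) + O) + 3323766 = ((-166 - 645 + (-645)²) + 284) + 3323766 = ((-166 - 645 + 416025) + 284) + 3323766 = (415214 + 284) + 3323766 = 415498 + 3323766 = 3739264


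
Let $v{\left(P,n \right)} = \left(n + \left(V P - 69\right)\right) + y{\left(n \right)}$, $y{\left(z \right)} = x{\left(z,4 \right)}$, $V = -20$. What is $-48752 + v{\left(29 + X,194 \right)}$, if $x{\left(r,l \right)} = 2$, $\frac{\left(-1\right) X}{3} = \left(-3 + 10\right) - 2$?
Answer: $-48905$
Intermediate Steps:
$X = -15$ ($X = - 3 \left(\left(-3 + 10\right) - 2\right) = - 3 \left(7 - 2\right) = \left(-3\right) 5 = -15$)
$y{\left(z \right)} = 2$
$v{\left(P,n \right)} = -67 + n - 20 P$ ($v{\left(P,n \right)} = \left(n - \left(69 + 20 P\right)\right) + 2 = \left(-69 + n - 20 P\right) + 2 = -67 + n - 20 P$)
$-48752 + v{\left(29 + X,194 \right)} = -48752 - \left(-127 + 20 \left(29 - 15\right)\right) = -48752 - 153 = -48905$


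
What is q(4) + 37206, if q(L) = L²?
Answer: 37222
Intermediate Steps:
q(4) + 37206 = 4² + 37206 = 16 + 37206 = 37222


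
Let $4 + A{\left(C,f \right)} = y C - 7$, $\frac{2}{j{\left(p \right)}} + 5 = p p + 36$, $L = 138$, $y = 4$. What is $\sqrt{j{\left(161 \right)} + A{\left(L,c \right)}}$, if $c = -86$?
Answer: $\frac{\sqrt{5693233787}}{3244} \approx 23.259$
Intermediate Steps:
$j{\left(p \right)} = \frac{2}{31 + p^{2}}$ ($j{\left(p \right)} = \frac{2}{-5 + \left(p p + 36\right)} = \frac{2}{-5 + \left(p^{2} + 36\right)} = \frac{2}{-5 + \left(36 + p^{2}\right)} = \frac{2}{31 + p^{2}}$)
$A{\left(C,f \right)} = -11 + 4 C$ ($A{\left(C,f \right)} = -4 + \left(4 C - 7\right) = -4 + \left(-7 + 4 C\right) = -11 + 4 C$)
$\sqrt{j{\left(161 \right)} + A{\left(L,c \right)}} = \sqrt{\frac{2}{31 + 161^{2}} + \left(-11 + 4 \cdot 138\right)} = \sqrt{\frac{2}{31 + 25921} + \left(-11 + 552\right)} = \sqrt{\frac{2}{25952} + 541} = \sqrt{2 \cdot \frac{1}{25952} + 541} = \sqrt{\frac{1}{12976} + 541} = \sqrt{\frac{7020017}{12976}} = \frac{\sqrt{5693233787}}{3244}$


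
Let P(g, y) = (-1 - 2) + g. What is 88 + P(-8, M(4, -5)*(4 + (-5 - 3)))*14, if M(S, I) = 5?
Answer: -66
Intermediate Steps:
P(g, y) = -3 + g
88 + P(-8, M(4, -5)*(4 + (-5 - 3)))*14 = 88 + (-3 - 8)*14 = 88 - 11*14 = 88 - 154 = -66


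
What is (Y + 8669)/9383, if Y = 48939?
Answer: 57608/9383 ≈ 6.1396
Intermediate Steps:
(Y + 8669)/9383 = (48939 + 8669)/9383 = 57608*(1/9383) = 57608/9383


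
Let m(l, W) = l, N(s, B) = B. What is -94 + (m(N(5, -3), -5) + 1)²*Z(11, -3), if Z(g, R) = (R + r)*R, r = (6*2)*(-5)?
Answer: 662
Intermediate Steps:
r = -60 (r = 12*(-5) = -60)
Z(g, R) = R*(-60 + R) (Z(g, R) = (R - 60)*R = (-60 + R)*R = R*(-60 + R))
-94 + (m(N(5, -3), -5) + 1)²*Z(11, -3) = -94 + (-3 + 1)²*(-3*(-60 - 3)) = -94 + (-2)²*(-3*(-63)) = -94 + 4*189 = -94 + 756 = 662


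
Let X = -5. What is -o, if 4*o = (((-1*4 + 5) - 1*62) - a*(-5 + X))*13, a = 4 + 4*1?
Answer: -247/4 ≈ -61.750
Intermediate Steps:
a = 8 (a = 4 + 4 = 8)
o = 247/4 (o = ((((-1*4 + 5) - 1*62) - 8*(-5 - 5))*13)/4 = ((((-4 + 5) - 62) - 8*(-10))*13)/4 = (((1 - 62) - 1*(-80))*13)/4 = ((-61 + 80)*13)/4 = (19*13)/4 = (1/4)*247 = 247/4 ≈ 61.750)
-o = -1*247/4 = -247/4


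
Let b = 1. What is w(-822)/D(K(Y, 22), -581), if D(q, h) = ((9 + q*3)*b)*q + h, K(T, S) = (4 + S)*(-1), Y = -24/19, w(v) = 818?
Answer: 818/1213 ≈ 0.67436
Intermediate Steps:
Y = -24/19 (Y = -24*1/19 = -24/19 ≈ -1.2632)
K(T, S) = -4 - S
D(q, h) = h + q*(9 + 3*q) (D(q, h) = ((9 + q*3)*1)*q + h = ((9 + 3*q)*1)*q + h = (9 + 3*q)*q + h = q*(9 + 3*q) + h = h + q*(9 + 3*q))
w(-822)/D(K(Y, 22), -581) = 818/(-581 + 3*(-4 - 1*22)² + 9*(-4 - 1*22)) = 818/(-581 + 3*(-4 - 22)² + 9*(-4 - 22)) = 818/(-581 + 3*(-26)² + 9*(-26)) = 818/(-581 + 3*676 - 234) = 818/(-581 + 2028 - 234) = 818/1213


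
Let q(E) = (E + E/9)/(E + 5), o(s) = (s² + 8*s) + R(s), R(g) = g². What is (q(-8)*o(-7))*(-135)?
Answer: -16800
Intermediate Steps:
o(s) = 2*s² + 8*s (o(s) = (s² + 8*s) + s² = 2*s² + 8*s)
q(E) = 10*E/(9*(5 + E)) (q(E) = (E + E*(⅑))/(5 + E) = (E + E/9)/(5 + E) = (10*E/9)/(5 + E) = 10*E/(9*(5 + E)))
(q(-8)*o(-7))*(-135) = (((10/9)*(-8)/(5 - 8))*(2*(-7)*(4 - 7)))*(-135) = (((10/9)*(-8)/(-3))*(2*(-7)*(-3)))*(-135) = (((10/9)*(-8)*(-⅓))*42)*(-135) = ((80/27)*42)*(-135) = (1120/9)*(-135) = -16800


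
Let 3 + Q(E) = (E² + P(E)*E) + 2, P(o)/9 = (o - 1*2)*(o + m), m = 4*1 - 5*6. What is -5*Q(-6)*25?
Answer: 1723625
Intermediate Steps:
m = -26 (m = 4 - 30 = -26)
P(o) = 9*(-26 + o)*(-2 + o) (P(o) = 9*((o - 1*2)*(o - 26)) = 9*((o - 2)*(-26 + o)) = 9*((-2 + o)*(-26 + o)) = 9*((-26 + o)*(-2 + o)) = 9*(-26 + o)*(-2 + o))
Q(E) = -1 + E² + E*(468 - 252*E + 9*E²) (Q(E) = -3 + ((E² + (468 - 252*E + 9*E²)*E) + 2) = -3 + ((E² + E*(468 - 252*E + 9*E²)) + 2) = -3 + (2 + E² + E*(468 - 252*E + 9*E²)) = -1 + E² + E*(468 - 252*E + 9*E²))
-5*Q(-6)*25 = -5*(-1 - 251*(-6)² + 9*(-6)³ + 468*(-6))*25 = -5*(-1 - 251*36 + 9*(-216) - 2808)*25 = -5*(-1 - 9036 - 1944 - 2808)*25 = -5*(-13789)*25 = 68945*25 = 1723625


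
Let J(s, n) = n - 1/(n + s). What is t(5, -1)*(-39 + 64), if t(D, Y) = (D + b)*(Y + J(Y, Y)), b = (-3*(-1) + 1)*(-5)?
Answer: 1125/2 ≈ 562.50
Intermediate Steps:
b = -20 (b = (3 + 1)*(-5) = 4*(-5) = -20)
t(D, Y) = (-20 + D)*(Y + (-1 + 2*Y²)/(2*Y)) (t(D, Y) = (D - 20)*(Y + (-1 + Y² + Y*Y)/(Y + Y)) = (-20 + D)*(Y + (-1 + Y² + Y²)/((2*Y))) = (-20 + D)*(Y + (1/(2*Y))*(-1 + 2*Y²)) = (-20 + D)*(Y + (-1 + 2*Y²)/(2*Y)))
t(5, -1)*(-39 + 64) = (-40*(-1) + 10/(-1) + 2*5*(-1) - ½*5/(-1))*(-39 + 64) = (40 + 10*(-1) - 10 - ½*5*(-1))*25 = (40 - 10 - 10 + 5/2)*25 = (45/2)*25 = 1125/2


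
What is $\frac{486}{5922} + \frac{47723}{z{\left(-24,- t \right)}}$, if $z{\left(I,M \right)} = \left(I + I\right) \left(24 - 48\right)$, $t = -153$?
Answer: $\frac{15731971}{379008} \approx 41.508$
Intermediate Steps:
$z{\left(I,M \right)} = - 48 I$ ($z{\left(I,M \right)} = 2 I \left(-24\right) = - 48 I$)
$\frac{486}{5922} + \frac{47723}{z{\left(-24,- t \right)}} = \frac{486}{5922} + \frac{47723}{\left(-48\right) \left(-24\right)} = 486 \cdot \frac{1}{5922} + \frac{47723}{1152} = \frac{27}{329} + 47723 \cdot \frac{1}{1152} = \frac{27}{329} + \frac{47723}{1152} = \frac{15731971}{379008}$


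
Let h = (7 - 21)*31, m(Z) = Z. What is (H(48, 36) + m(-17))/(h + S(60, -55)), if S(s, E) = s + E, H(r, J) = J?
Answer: -19/429 ≈ -0.044289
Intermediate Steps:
h = -434 (h = -14*31 = -434)
S(s, E) = E + s
(H(48, 36) + m(-17))/(h + S(60, -55)) = (36 - 17)/(-434 + (-55 + 60)) = 19/(-434 + 5) = 19/(-429) = 19*(-1/429) = -19/429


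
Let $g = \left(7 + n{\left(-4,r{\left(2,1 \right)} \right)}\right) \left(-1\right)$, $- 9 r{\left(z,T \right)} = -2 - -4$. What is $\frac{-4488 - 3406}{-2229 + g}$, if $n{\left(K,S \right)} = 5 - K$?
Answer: $\frac{7894}{2245} \approx 3.5163$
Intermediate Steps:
$r{\left(z,T \right)} = - \frac{2}{9}$ ($r{\left(z,T \right)} = - \frac{-2 - -4}{9} = - \frac{-2 + 4}{9} = \left(- \frac{1}{9}\right) 2 = - \frac{2}{9}$)
$g = -16$ ($g = \left(7 + \left(5 - -4\right)\right) \left(-1\right) = \left(7 + \left(5 + 4\right)\right) \left(-1\right) = \left(7 + 9\right) \left(-1\right) = 16 \left(-1\right) = -16$)
$\frac{-4488 - 3406}{-2229 + g} = \frac{-4488 - 3406}{-2229 - 16} = - \frac{7894}{-2245} = \left(-7894\right) \left(- \frac{1}{2245}\right) = \frac{7894}{2245}$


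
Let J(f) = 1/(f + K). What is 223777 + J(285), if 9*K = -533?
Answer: 454714873/2032 ≈ 2.2378e+5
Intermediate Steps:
K = -533/9 (K = (1/9)*(-533) = -533/9 ≈ -59.222)
J(f) = 1/(-533/9 + f) (J(f) = 1/(f - 533/9) = 1/(-533/9 + f))
223777 + J(285) = 223777 + 9/(-533 + 9*285) = 223777 + 9/(-533 + 2565) = 223777 + 9/2032 = 454714873/2032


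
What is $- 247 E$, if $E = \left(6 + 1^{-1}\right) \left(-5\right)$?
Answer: $8645$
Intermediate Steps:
$E = -35$ ($E = \left(6 + 1\right) \left(-5\right) = 7 \left(-5\right) = -35$)
$- 247 E = \left(-247\right) \left(-35\right) = 8645$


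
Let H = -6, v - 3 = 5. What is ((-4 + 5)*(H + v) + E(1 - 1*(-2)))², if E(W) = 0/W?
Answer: 4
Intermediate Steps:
v = 8 (v = 3 + 5 = 8)
E(W) = 0
((-4 + 5)*(H + v) + E(1 - 1*(-2)))² = ((-4 + 5)*(-6 + 8) + 0)² = (1*2 + 0)² = (2 + 0)² = 2² = 4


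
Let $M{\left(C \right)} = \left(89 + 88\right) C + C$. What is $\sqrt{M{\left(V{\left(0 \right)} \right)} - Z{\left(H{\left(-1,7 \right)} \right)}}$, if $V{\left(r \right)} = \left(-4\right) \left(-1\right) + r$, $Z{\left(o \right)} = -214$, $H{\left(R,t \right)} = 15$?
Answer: $\sqrt{926} \approx 30.43$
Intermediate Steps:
$V{\left(r \right)} = 4 + r$
$M{\left(C \right)} = 178 C$ ($M{\left(C \right)} = 177 C + C = 178 C$)
$\sqrt{M{\left(V{\left(0 \right)} \right)} - Z{\left(H{\left(-1,7 \right)} \right)}} = \sqrt{178 \left(4 + 0\right) - -214} = \sqrt{178 \cdot 4 + 214} = \sqrt{712 + 214} = \sqrt{926}$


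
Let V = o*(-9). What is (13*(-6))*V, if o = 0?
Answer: 0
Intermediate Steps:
V = 0 (V = 0*(-9) = 0)
(13*(-6))*V = (13*(-6))*0 = -78*0 = 0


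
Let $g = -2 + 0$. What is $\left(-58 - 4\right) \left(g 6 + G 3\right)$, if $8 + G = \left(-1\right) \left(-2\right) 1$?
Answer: $1860$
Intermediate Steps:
$g = -2$
$G = -6$ ($G = -8 + \left(-1\right) \left(-2\right) 1 = -8 + 2 \cdot 1 = -8 + 2 = -6$)
$\left(-58 - 4\right) \left(g 6 + G 3\right) = \left(-58 - 4\right) \left(\left(-2\right) 6 - 18\right) = \left(-58 + \left(-35 + 31\right)\right) \left(-12 - 18\right) = \left(-58 - 4\right) \left(-30\right) = \left(-62\right) \left(-30\right) = 1860$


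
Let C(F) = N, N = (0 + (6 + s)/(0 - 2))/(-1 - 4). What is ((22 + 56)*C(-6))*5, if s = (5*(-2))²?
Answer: 4134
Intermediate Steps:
s = 100 (s = (-10)² = 100)
N = 53/5 (N = (0 + (6 + 100)/(0 - 2))/(-1 - 4) = (0 + 106/(-2))/(-5) = (0 + 106*(-½))*(-⅕) = (0 - 53)*(-⅕) = -53*(-⅕) = 53/5 ≈ 10.600)
C(F) = 53/5
((22 + 56)*C(-6))*5 = ((22 + 56)*(53/5))*5 = (78*(53/5))*5 = (4134/5)*5 = 4134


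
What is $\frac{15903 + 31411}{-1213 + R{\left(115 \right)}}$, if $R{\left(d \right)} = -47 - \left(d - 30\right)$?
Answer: $- \frac{47314}{1345} \approx -35.178$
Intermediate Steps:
$R{\left(d \right)} = -17 - d$ ($R{\left(d \right)} = -47 - \left(d - 30\right) = -47 - \left(-30 + d\right) = -17 - d$)
$\frac{15903 + 31411}{-1213 + R{\left(115 \right)}} = \frac{15903 + 31411}{-1213 - 132} = \frac{47314}{-1213 - 132} = \frac{47314}{-1345} = 47314 \left(- \frac{1}{1345}\right) = - \frac{47314}{1345}$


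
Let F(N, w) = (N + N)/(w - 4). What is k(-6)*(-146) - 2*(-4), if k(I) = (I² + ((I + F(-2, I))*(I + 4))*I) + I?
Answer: 27196/5 ≈ 5439.2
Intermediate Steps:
F(N, w) = 2*N/(-4 + w) (F(N, w) = (2*N)/(-4 + w) = 2*N/(-4 + w))
k(I) = I + I² + I*(4 + I)*(I - 4/(-4 + I)) (k(I) = (I² + ((I + 2*(-2)/(-4 + I))*(I + 4))*I) + I = (I² + ((I - 4/(-4 + I))*(4 + I))*I) + I = (I² + ((4 + I)*(I - 4/(-4 + I)))*I) + I = (I² + I*(4 + I)*(I - 4/(-4 + I))) + I = I + I² + I*(4 + I)*(I - 4/(-4 + I)))
k(-6)*(-146) - 2*(-4) = -6*(-20 + (-6)² + (-6)³ - 23*(-6))/(-4 - 6)*(-146) - 2*(-4) = -6*(-20 + 36 - 216 + 138)/(-10)*(-146) + 8 = -6*(-⅒)*(-62)*(-146) + 8 = -186/5*(-146) + 8 = 27156/5 + 8 = 27196/5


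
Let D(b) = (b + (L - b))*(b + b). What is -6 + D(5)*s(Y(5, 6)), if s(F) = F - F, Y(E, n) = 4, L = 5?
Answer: -6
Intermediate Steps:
s(F) = 0
D(b) = 10*b (D(b) = (b + (5 - b))*(b + b) = 5*(2*b) = 10*b)
-6 + D(5)*s(Y(5, 6)) = -6 + (10*5)*0 = -6 + 50*0 = -6 + 0 = -6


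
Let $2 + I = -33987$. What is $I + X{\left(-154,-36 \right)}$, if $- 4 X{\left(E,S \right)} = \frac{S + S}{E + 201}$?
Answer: $- \frac{1597465}{47} \approx -33989.0$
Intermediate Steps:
$X{\left(E,S \right)} = - \frac{S}{2 \left(201 + E\right)}$ ($X{\left(E,S \right)} = - \frac{\left(S + S\right) \frac{1}{E + 201}}{4} = - \frac{2 S \frac{1}{201 + E}}{4} = - \frac{S}{2 \left(201 + E\right)}$)
$I = -33989$ ($I = -2 - 33987 = -33989$)
$I + X{\left(-154,-36 \right)} = -33989 - - \frac{36}{402 + 2 \left(-154\right)} = -33989 - - \frac{36}{402 - 308} = -33989 - - \frac{36}{94} = -33989 - \left(-36\right) \frac{1}{94} = -33989 + \frac{18}{47} = - \frac{1597465}{47}$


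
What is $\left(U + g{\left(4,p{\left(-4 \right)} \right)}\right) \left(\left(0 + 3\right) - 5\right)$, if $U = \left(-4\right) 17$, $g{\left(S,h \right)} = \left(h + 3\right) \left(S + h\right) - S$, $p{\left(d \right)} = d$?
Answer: $144$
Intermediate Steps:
$g{\left(S,h \right)} = - S + \left(3 + h\right) \left(S + h\right)$ ($g{\left(S,h \right)} = \left(3 + h\right) \left(S + h\right) - S = - S + \left(3 + h\right) \left(S + h\right)$)
$U = -68$
$\left(U + g{\left(4,p{\left(-4 \right)} \right)}\right) \left(\left(0 + 3\right) - 5\right) = \left(-68 + \left(\left(-4\right)^{2} + 2 \cdot 4 + 3 \left(-4\right) + 4 \left(-4\right)\right)\right) \left(\left(0 + 3\right) - 5\right) = \left(-68 + \left(16 + 8 - 12 - 16\right)\right) \left(3 - 5\right) = \left(-68 - 4\right) \left(-2\right) = \left(-72\right) \left(-2\right) = 144$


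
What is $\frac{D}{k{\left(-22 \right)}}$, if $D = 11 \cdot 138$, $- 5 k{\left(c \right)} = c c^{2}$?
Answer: $\frac{345}{484} \approx 0.71281$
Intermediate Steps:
$k{\left(c \right)} = - \frac{c^{3}}{5}$ ($k{\left(c \right)} = - \frac{c c^{2}}{5} = - \frac{c^{3}}{5}$)
$D = 1518$
$\frac{D}{k{\left(-22 \right)}} = \frac{1518}{\left(- \frac{1}{5}\right) \left(-22\right)^{3}} = \frac{1518}{\left(- \frac{1}{5}\right) \left(-10648\right)} = \frac{1518}{\frac{10648}{5}} = 1518 \cdot \frac{5}{10648} = \frac{345}{484}$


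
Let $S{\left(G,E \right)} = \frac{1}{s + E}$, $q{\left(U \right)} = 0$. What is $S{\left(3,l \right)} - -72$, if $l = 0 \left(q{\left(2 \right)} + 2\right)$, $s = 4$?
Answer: $\frac{289}{4} \approx 72.25$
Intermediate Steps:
$l = 0$ ($l = 0 \left(0 + 2\right) = 0 \cdot 2 = 0$)
$S{\left(G,E \right)} = \frac{1}{4 + E}$
$S{\left(3,l \right)} - -72 = \frac{1}{4 + 0} - -72 = \frac{1}{4} + 72 = \frac{289}{4}$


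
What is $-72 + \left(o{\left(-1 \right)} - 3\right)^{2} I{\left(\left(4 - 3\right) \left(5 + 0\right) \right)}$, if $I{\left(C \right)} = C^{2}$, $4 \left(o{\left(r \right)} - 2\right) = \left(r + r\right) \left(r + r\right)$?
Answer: $-72$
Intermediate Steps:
$o{\left(r \right)} = 2 + r^{2}$ ($o{\left(r \right)} = 2 + \frac{\left(r + r\right) \left(r + r\right)}{4} = 2 + \frac{2 r 2 r}{4} = 2 + \frac{4 r^{2}}{4} = 2 + r^{2}$)
$-72 + \left(o{\left(-1 \right)} - 3\right)^{2} I{\left(\left(4 - 3\right) \left(5 + 0\right) \right)} = -72 + \left(\left(2 + \left(-1\right)^{2}\right) - 3\right)^{2} \left(\left(4 - 3\right) \left(5 + 0\right)\right)^{2} = -72 + \left(\left(2 + 1\right) - 3\right)^{2} \left(1 \cdot 5\right)^{2} = -72 + \left(3 - 3\right)^{2} \cdot 5^{2} = -72 + 0^{2} \cdot 25 = -72 + 0 \cdot 25 = -72 + 0 = -72$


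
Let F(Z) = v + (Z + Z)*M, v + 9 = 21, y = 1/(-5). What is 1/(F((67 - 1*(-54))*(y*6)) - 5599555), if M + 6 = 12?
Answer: -5/28006427 ≈ -1.7853e-7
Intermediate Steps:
M = 6 (M = -6 + 12 = 6)
y = -1/5 ≈ -0.20000
v = 12 (v = -9 + 21 = 12)
F(Z) = 12 + 12*Z (F(Z) = 12 + (Z + Z)*6 = 12 + (2*Z)*6 = 12 + 12*Z)
1/(F((67 - 1*(-54))*(y*6)) - 5599555) = 1/((12 + 12*((67 - 1*(-54))*(-1/5*6))) - 5599555) = 1/((12 + 12*((67 + 54)*(-6/5))) - 5599555) = 1/((12 + 12*(121*(-6/5))) - 5599555) = 1/((12 + 12*(-726/5)) - 5599555) = 1/((12 - 8712/5) - 5599555) = 1/(-8652/5 - 5599555) = 1/(-28006427/5) = -5/28006427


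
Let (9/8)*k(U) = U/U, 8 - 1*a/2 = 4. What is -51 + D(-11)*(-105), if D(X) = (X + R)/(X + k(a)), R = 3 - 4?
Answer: -2283/13 ≈ -175.62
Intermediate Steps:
a = 8 (a = 16 - 2*4 = 16 - 8 = 8)
k(U) = 8/9 (k(U) = 8*(U/U)/9 = (8/9)*1 = 8/9)
R = -1
D(X) = (-1 + X)/(8/9 + X) (D(X) = (X - 1)/(X + 8/9) = (-1 + X)/(8/9 + X))
-51 + D(-11)*(-105) = -51 + (9*(-1 - 11)/(8 + 9*(-11)))*(-105) = -51 + (9*(-12)/(8 - 99))*(-105) = -51 + (9*(-12)/(-91))*(-105) = -51 + (9*(-1/91)*(-12))*(-105) = -51 + (108/91)*(-105) = -51 - 1620/13 = -2283/13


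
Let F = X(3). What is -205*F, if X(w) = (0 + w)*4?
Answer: -2460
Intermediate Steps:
X(w) = 4*w (X(w) = w*4 = 4*w)
F = 12 (F = 4*3 = 12)
-205*F = -205*12 = -2460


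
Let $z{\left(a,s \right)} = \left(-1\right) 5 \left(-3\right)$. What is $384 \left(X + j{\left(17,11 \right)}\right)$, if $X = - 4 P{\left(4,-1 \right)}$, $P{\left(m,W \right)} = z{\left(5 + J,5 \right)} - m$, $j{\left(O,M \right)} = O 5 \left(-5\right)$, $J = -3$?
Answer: $-180096$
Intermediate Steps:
$z{\left(a,s \right)} = 15$ ($z{\left(a,s \right)} = \left(-5\right) \left(-3\right) = 15$)
$j{\left(O,M \right)} = - 25 O$ ($j{\left(O,M \right)} = 5 O \left(-5\right) = - 25 O$)
$P{\left(m,W \right)} = 15 - m$
$X = -44$ ($X = - 4 \left(15 - 4\right) = \left(-4\right) 11 = -44$)
$384 \left(X + j{\left(17,11 \right)}\right) = 384 \left(-44 - 425\right) = 384 \left(-469\right) = -180096$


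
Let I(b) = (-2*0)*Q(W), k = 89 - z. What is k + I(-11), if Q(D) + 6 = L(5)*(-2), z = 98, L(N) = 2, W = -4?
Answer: -9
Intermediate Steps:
Q(D) = -10 (Q(D) = -6 + 2*(-2) = -6 - 4 = -10)
k = -9 (k = 89 - 1*98 = 89 - 98 = -9)
I(b) = 0 (I(b) = -2*0*(-10) = 0*(-10) = 0)
k + I(-11) = -9 + 0 = -9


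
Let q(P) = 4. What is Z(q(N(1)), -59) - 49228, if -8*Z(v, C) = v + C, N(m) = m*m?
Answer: -393769/8 ≈ -49221.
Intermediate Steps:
N(m) = m²
Z(v, C) = -C/8 - v/8 (Z(v, C) = -(v + C)/8 = -(C + v)/8 = -C/8 - v/8)
Z(q(N(1)), -59) - 49228 = (-⅛*(-59) - ⅛*4) - 49228 = (59/8 - ½) - 49228 = 55/8 - 49228 = -393769/8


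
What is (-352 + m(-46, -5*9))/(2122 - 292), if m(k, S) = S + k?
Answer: -443/1830 ≈ -0.24208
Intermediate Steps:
(-352 + m(-46, -5*9))/(2122 - 292) = (-352 + (-5*9 - 46))/(2122 - 292) = (-352 + (-45 - 46))/1830 = (-352 - 91)*(1/1830) = -443*1/1830 = -443/1830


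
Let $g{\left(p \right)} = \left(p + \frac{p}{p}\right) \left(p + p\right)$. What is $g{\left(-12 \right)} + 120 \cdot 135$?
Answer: $16464$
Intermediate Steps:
$g{\left(p \right)} = 2 p \left(1 + p\right)$ ($g{\left(p \right)} = \left(p + 1\right) 2 p = \left(1 + p\right) 2 p = 2 p \left(1 + p\right)$)
$g{\left(-12 \right)} + 120 \cdot 135 = 2 \left(-12\right) \left(1 - 12\right) + 120 \cdot 135 = 2 \left(-12\right) \left(-11\right) + 16200 = 264 + 16200 = 16464$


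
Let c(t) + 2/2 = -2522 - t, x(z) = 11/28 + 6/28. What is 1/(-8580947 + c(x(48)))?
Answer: -28/240337177 ≈ -1.1650e-7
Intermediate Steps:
x(z) = 17/28 (x(z) = 11*(1/28) + 6*(1/28) = 11/28 + 3/14 = 17/28)
c(t) = -2523 - t (c(t) = -1 + (-2522 - t) = -2523 - t)
1/(-8580947 + c(x(48))) = 1/(-8580947 + (-2523 - 1*17/28)) = 1/(-8580947 + (-2523 - 17/28)) = 1/(-8580947 - 70661/28) = 1/(-240337177/28) = -28/240337177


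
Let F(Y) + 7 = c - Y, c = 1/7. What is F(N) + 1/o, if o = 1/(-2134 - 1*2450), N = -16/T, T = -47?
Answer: -1510504/329 ≈ -4591.2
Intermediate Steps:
c = 1/7 ≈ 0.14286
N = 16/47 (N = -16/(-47) = -16*(-1/47) = 16/47 ≈ 0.34043)
F(Y) = -48/7 - Y (F(Y) = -7 + (1/7 - Y) = -48/7 - Y)
o = -1/4584 (o = 1/(-2134 - 2450) = 1/(-4584) = -1/4584 ≈ -0.00021815)
F(N) + 1/o = (-48/7 - 1*16/47) + 1/(-1/4584) = (-48/7 - 16/47) - 4584 = -2368/329 - 4584 = -1510504/329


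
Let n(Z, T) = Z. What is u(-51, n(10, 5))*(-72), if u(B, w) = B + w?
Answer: 2952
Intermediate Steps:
u(-51, n(10, 5))*(-72) = (-51 + 10)*(-72) = -41*(-72) = 2952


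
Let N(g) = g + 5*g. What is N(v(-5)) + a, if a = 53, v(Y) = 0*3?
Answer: 53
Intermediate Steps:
v(Y) = 0
N(g) = 6*g
N(v(-5)) + a = 6*0 + 53 = 0 + 53 = 53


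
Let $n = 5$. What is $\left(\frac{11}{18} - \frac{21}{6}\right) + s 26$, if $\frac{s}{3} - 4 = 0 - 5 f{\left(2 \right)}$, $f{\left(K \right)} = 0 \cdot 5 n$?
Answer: $\frac{2782}{9} \approx 309.11$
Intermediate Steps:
$f{\left(K \right)} = 0$ ($f{\left(K \right)} = 0 \cdot 5 \cdot 5 = 0 \cdot 5 = 0$)
$s = 12$ ($s = 12 + 3 \left(0 - 0\right) = 12 + 3 \left(0 + 0\right) = 12 + 3 \cdot 0 = 12 + 0 = 12$)
$\left(\frac{11}{18} - \frac{21}{6}\right) + s 26 = \left(\frac{11}{18} - \frac{21}{6}\right) + 12 \cdot 26 = \left(11 \cdot \frac{1}{18} - \frac{7}{2}\right) + 312 = \left(\frac{11}{18} - \frac{7}{2}\right) + 312 = - \frac{26}{9} + 312 = \frac{2782}{9}$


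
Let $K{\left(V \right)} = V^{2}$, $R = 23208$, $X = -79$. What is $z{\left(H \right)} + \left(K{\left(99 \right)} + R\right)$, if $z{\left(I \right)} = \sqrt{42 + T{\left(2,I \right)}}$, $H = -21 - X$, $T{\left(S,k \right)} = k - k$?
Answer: $33009 + \sqrt{42} \approx 33016.0$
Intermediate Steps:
$T{\left(S,k \right)} = 0$
$H = 58$ ($H = -21 - -79 = -21 + 79 = 58$)
$z{\left(I \right)} = \sqrt{42}$ ($z{\left(I \right)} = \sqrt{42 + 0} = \sqrt{42}$)
$z{\left(H \right)} + \left(K{\left(99 \right)} + R\right) = \sqrt{42} + \left(99^{2} + 23208\right) = \sqrt{42} + \left(9801 + 23208\right) = \sqrt{42} + 33009 = 33009 + \sqrt{42}$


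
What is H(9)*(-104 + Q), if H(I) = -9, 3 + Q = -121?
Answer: 2052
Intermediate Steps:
Q = -124 (Q = -3 - 121 = -124)
H(9)*(-104 + Q) = -9*(-104 - 124) = -9*(-228) = 2052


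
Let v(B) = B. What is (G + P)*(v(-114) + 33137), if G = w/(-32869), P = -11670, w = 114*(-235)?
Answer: -12666118272120/32869 ≈ -3.8535e+8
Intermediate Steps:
w = -26790
G = 26790/32869 (G = -26790/(-32869) = -26790*(-1/32869) = 26790/32869 ≈ 0.81505)
(G + P)*(v(-114) + 33137) = (26790/32869 - 11670)*(-114 + 33137) = -383554440/32869*33023 = -12666118272120/32869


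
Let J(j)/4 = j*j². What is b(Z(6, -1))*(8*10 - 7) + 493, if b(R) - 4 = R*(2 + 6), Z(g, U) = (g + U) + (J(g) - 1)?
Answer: 507697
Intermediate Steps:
J(j) = 4*j³ (J(j) = 4*(j*j²) = 4*j³)
Z(g, U) = -1 + U + g + 4*g³ (Z(g, U) = (g + U) + (4*g³ - 1) = (U + g) + (-1 + 4*g³) = -1 + U + g + 4*g³)
b(R) = 4 + 8*R (b(R) = 4 + R*(2 + 6) = 4 + R*8 = 4 + 8*R)
b(Z(6, -1))*(8*10 - 7) + 493 = (4 + 8*(-1 - 1 + 6 + 4*6³))*(8*10 - 7) + 493 = (4 + 8*(-1 - 1 + 6 + 4*216))*(80 - 7) + 493 = (4 + 8*(-1 - 1 + 6 + 864))*73 + 493 = (4 + 8*868)*73 + 493 = (4 + 6944)*73 + 493 = 6948*73 + 493 = 507204 + 493 = 507697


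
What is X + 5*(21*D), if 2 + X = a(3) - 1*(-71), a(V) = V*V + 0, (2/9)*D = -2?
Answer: -867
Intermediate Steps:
D = -9 (D = (9/2)*(-2) = -9)
a(V) = V² (a(V) = V² + 0 = V²)
X = 78 (X = -2 + (3² - 1*(-71)) = -2 + (9 + 71) = -2 + 80 = 78)
X + 5*(21*D) = 78 + 5*(21*(-9)) = 78 + 5*(-189) = 78 - 945 = -867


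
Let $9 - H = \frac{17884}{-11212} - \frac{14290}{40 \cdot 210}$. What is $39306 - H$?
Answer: $\frac{92517811313}{2354520} \approx 39294.0$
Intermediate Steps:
$H = \frac{28951807}{2354520}$ ($H = 9 - \left(\frac{17884}{-11212} - \frac{14290}{40 \cdot 210}\right) = 9 - \left(17884 \left(- \frac{1}{11212}\right) - \frac{14290}{8400}\right) = 9 - \left(- \frac{4471}{2803} - \frac{1429}{840}\right) = 9 - - \frac{7761127}{2354520} = 9 + \frac{7761127}{2354520} = \frac{28951807}{2354520} \approx 12.296$)
$39306 - H = 39306 - \frac{28951807}{2354520} = \frac{92517811313}{2354520}$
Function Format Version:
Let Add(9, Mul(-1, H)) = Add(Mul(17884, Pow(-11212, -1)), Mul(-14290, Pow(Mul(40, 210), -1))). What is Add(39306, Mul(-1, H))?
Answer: Rational(92517811313, 2354520) ≈ 39294.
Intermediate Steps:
H = Rational(28951807, 2354520) (H = Add(9, Mul(-1, Add(Mul(17884, Pow(-11212, -1)), Mul(-14290, Pow(Mul(40, 210), -1))))) = Add(9, Mul(-1, Add(Mul(17884, Rational(-1, 11212)), Mul(-14290, Pow(8400, -1))))) = Add(9, Mul(-1, Add(Rational(-4471, 2803), Mul(-14290, Rational(1, 8400))))) = Add(9, Mul(-1, Add(Rational(-4471, 2803), Rational(-1429, 840)))) = Add(9, Mul(-1, Rational(-7761127, 2354520))) = Add(9, Rational(7761127, 2354520)) = Rational(28951807, 2354520) ≈ 12.296)
Add(39306, Mul(-1, H)) = Add(39306, Mul(-1, Rational(28951807, 2354520))) = Add(39306, Rational(-28951807, 2354520)) = Rational(92517811313, 2354520)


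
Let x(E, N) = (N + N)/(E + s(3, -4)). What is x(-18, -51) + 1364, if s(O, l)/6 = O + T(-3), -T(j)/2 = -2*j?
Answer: 16385/12 ≈ 1365.4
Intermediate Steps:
T(j) = 4*j (T(j) = -(-4)*j = 4*j)
s(O, l) = -72 + 6*O (s(O, l) = 6*(O + 4*(-3)) = 6*(O - 12) = 6*(-12 + O) = -72 + 6*O)
x(E, N) = 2*N/(-54 + E) (x(E, N) = (N + N)/(E + (-72 + 6*3)) = (2*N)/(E + (-72 + 18)) = (2*N)/(E - 54) = (2*N)/(-54 + E) = 2*N/(-54 + E))
x(-18, -51) + 1364 = 2*(-51)/(-54 - 18) + 1364 = 2*(-51)/(-72) + 1364 = 2*(-51)*(-1/72) + 1364 = 17/12 + 1364 = 16385/12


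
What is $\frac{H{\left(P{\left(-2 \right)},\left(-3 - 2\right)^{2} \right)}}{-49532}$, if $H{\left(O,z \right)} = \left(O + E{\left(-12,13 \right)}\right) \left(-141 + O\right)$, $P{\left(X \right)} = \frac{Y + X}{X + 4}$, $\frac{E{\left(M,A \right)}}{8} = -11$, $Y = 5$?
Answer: $- \frac{48267}{198128} \approx -0.24362$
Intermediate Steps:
$E{\left(M,A \right)} = -88$ ($E{\left(M,A \right)} = 8 \left(-11\right) = -88$)
$P{\left(X \right)} = \frac{5 + X}{4 + X}$ ($P{\left(X \right)} = \frac{5 + X}{X + 4} = \frac{5 + X}{4 + X}$)
$H{\left(O,z \right)} = \left(-141 + O\right) \left(-88 + O\right)$ ($H{\left(O,z \right)} = \left(O - 88\right) \left(-141 + O\right) = \left(-88 + O\right) \left(-141 + O\right) = \left(-141 + O\right) \left(-88 + O\right)$)
$\frac{H{\left(P{\left(-2 \right)},\left(-3 - 2\right)^{2} \right)}}{-49532} = \frac{12408 + \left(\frac{5 - 2}{4 - 2}\right)^{2} - 229 \frac{5 - 2}{4 - 2}}{-49532} = \left(12408 + \left(\frac{1}{2} \cdot 3\right)^{2} - 229 \cdot \frac{1}{2} \cdot 3\right) \left(- \frac{1}{49532}\right) = \left(12408 + \left(\frac{3}{2}\right)^{2} - \frac{687}{2}\right) \left(- \frac{1}{49532}\right) = \left(12408 + \frac{9}{4} - \frac{687}{2}\right) \left(- \frac{1}{49532}\right) = \frac{48267}{4} \left(- \frac{1}{49532}\right) = - \frac{48267}{198128}$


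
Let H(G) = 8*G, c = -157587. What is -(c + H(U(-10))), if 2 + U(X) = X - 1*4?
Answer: 157715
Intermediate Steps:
U(X) = -6 + X (U(X) = -2 + (X - 1*4) = -2 + (X - 4) = -2 + (-4 + X) = -6 + X)
-(c + H(U(-10))) = -(-157587 + 8*(-6 - 10)) = -(-157587 + 8*(-16)) = -(-157587 - 128) = -1*(-157715) = 157715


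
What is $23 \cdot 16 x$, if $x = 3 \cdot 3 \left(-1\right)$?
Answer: $-3312$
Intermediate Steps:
$x = -9$ ($x = 9 \left(-1\right) = -9$)
$23 \cdot 16 x = 23 \cdot 16 \left(-9\right) = 368 \left(-9\right) = -3312$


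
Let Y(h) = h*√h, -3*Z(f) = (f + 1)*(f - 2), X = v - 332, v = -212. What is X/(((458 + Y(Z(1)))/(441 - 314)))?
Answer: -213585552/1415905 + 103632*√6/1415905 ≈ -150.67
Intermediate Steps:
X = -544 (X = -212 - 332 = -544)
Z(f) = -(1 + f)*(-2 + f)/3 (Z(f) = -(f + 1)*(f - 2)/3 = -(1 + f)*(-2 + f)/3)
Y(h) = h^(3/2)
X/(((458 + Y(Z(1)))/(441 - 314))) = -544*(441 - 314)/(458 + (⅔ - ⅓*1² + (⅓)*1)^(3/2)) = -544*127/(458 + (⅔ - ⅓*1 + ⅓)^(3/2)) = -544*127/(458 + (⅔ - ⅓ + ⅓)^(3/2)) = -544*127/(458 + (⅔)^(3/2)) = -544*127/(458 + 2*√6/9) = -544/(458/127 + 2*√6/1143)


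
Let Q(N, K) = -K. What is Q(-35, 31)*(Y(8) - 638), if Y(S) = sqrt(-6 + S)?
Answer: 19778 - 31*sqrt(2) ≈ 19734.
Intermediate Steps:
Q(-35, 31)*(Y(8) - 638) = (-1*31)*(sqrt(-6 + 8) - 638) = -31*(sqrt(2) - 638) = -31*(-638 + sqrt(2)) = 19778 - 31*sqrt(2)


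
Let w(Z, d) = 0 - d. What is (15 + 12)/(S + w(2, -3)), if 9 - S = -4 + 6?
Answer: 27/10 ≈ 2.7000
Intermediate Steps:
S = 7 (S = 9 - (-4 + 6) = 9 - 1*2 = 9 - 2 = 7)
w(Z, d) = -d
(15 + 12)/(S + w(2, -3)) = (15 + 12)/(7 - 1*(-3)) = 27/(7 + 3) = 27/10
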